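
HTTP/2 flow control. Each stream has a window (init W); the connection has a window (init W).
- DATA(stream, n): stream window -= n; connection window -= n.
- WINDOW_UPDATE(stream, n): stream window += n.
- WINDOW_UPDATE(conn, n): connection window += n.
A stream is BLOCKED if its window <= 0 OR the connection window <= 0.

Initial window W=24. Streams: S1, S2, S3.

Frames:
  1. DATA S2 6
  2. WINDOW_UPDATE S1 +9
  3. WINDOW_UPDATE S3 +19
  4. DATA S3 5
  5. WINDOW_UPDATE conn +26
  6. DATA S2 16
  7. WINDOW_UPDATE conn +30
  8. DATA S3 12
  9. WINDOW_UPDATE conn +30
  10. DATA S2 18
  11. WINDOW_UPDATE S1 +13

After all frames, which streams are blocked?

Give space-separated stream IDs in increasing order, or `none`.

Op 1: conn=18 S1=24 S2=18 S3=24 blocked=[]
Op 2: conn=18 S1=33 S2=18 S3=24 blocked=[]
Op 3: conn=18 S1=33 S2=18 S3=43 blocked=[]
Op 4: conn=13 S1=33 S2=18 S3=38 blocked=[]
Op 5: conn=39 S1=33 S2=18 S3=38 blocked=[]
Op 6: conn=23 S1=33 S2=2 S3=38 blocked=[]
Op 7: conn=53 S1=33 S2=2 S3=38 blocked=[]
Op 8: conn=41 S1=33 S2=2 S3=26 blocked=[]
Op 9: conn=71 S1=33 S2=2 S3=26 blocked=[]
Op 10: conn=53 S1=33 S2=-16 S3=26 blocked=[2]
Op 11: conn=53 S1=46 S2=-16 S3=26 blocked=[2]

Answer: S2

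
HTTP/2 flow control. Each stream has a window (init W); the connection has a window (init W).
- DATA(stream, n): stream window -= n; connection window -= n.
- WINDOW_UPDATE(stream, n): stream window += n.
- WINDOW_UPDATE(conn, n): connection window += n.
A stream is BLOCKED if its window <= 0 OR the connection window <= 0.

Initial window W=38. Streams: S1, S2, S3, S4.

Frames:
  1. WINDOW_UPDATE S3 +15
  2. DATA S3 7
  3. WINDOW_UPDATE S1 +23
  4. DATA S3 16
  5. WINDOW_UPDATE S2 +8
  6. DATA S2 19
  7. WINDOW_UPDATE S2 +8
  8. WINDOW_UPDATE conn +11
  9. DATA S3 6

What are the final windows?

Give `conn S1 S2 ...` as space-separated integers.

Answer: 1 61 35 24 38

Derivation:
Op 1: conn=38 S1=38 S2=38 S3=53 S4=38 blocked=[]
Op 2: conn=31 S1=38 S2=38 S3=46 S4=38 blocked=[]
Op 3: conn=31 S1=61 S2=38 S3=46 S4=38 blocked=[]
Op 4: conn=15 S1=61 S2=38 S3=30 S4=38 blocked=[]
Op 5: conn=15 S1=61 S2=46 S3=30 S4=38 blocked=[]
Op 6: conn=-4 S1=61 S2=27 S3=30 S4=38 blocked=[1, 2, 3, 4]
Op 7: conn=-4 S1=61 S2=35 S3=30 S4=38 blocked=[1, 2, 3, 4]
Op 8: conn=7 S1=61 S2=35 S3=30 S4=38 blocked=[]
Op 9: conn=1 S1=61 S2=35 S3=24 S4=38 blocked=[]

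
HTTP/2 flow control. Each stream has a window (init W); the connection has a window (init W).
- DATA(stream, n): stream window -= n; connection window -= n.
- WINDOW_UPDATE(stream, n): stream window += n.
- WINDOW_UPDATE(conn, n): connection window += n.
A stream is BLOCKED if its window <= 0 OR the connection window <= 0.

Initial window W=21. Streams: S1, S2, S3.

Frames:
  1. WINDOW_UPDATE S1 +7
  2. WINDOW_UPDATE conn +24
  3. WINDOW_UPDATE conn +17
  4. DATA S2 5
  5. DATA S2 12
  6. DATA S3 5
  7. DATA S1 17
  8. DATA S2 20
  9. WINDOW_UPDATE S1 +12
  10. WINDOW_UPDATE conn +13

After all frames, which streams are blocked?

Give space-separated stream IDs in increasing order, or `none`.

Op 1: conn=21 S1=28 S2=21 S3=21 blocked=[]
Op 2: conn=45 S1=28 S2=21 S3=21 blocked=[]
Op 3: conn=62 S1=28 S2=21 S3=21 blocked=[]
Op 4: conn=57 S1=28 S2=16 S3=21 blocked=[]
Op 5: conn=45 S1=28 S2=4 S3=21 blocked=[]
Op 6: conn=40 S1=28 S2=4 S3=16 blocked=[]
Op 7: conn=23 S1=11 S2=4 S3=16 blocked=[]
Op 8: conn=3 S1=11 S2=-16 S3=16 blocked=[2]
Op 9: conn=3 S1=23 S2=-16 S3=16 blocked=[2]
Op 10: conn=16 S1=23 S2=-16 S3=16 blocked=[2]

Answer: S2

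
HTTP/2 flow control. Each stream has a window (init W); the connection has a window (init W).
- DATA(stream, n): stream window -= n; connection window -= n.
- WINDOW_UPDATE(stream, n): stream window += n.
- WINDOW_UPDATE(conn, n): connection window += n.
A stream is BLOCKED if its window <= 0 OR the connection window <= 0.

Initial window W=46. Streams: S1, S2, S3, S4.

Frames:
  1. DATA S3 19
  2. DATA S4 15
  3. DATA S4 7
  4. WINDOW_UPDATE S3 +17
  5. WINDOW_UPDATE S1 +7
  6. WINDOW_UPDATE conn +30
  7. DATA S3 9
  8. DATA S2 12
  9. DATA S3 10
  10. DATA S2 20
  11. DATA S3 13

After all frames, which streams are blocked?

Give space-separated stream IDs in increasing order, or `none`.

Op 1: conn=27 S1=46 S2=46 S3=27 S4=46 blocked=[]
Op 2: conn=12 S1=46 S2=46 S3=27 S4=31 blocked=[]
Op 3: conn=5 S1=46 S2=46 S3=27 S4=24 blocked=[]
Op 4: conn=5 S1=46 S2=46 S3=44 S4=24 blocked=[]
Op 5: conn=5 S1=53 S2=46 S3=44 S4=24 blocked=[]
Op 6: conn=35 S1=53 S2=46 S3=44 S4=24 blocked=[]
Op 7: conn=26 S1=53 S2=46 S3=35 S4=24 blocked=[]
Op 8: conn=14 S1=53 S2=34 S3=35 S4=24 blocked=[]
Op 9: conn=4 S1=53 S2=34 S3=25 S4=24 blocked=[]
Op 10: conn=-16 S1=53 S2=14 S3=25 S4=24 blocked=[1, 2, 3, 4]
Op 11: conn=-29 S1=53 S2=14 S3=12 S4=24 blocked=[1, 2, 3, 4]

Answer: S1 S2 S3 S4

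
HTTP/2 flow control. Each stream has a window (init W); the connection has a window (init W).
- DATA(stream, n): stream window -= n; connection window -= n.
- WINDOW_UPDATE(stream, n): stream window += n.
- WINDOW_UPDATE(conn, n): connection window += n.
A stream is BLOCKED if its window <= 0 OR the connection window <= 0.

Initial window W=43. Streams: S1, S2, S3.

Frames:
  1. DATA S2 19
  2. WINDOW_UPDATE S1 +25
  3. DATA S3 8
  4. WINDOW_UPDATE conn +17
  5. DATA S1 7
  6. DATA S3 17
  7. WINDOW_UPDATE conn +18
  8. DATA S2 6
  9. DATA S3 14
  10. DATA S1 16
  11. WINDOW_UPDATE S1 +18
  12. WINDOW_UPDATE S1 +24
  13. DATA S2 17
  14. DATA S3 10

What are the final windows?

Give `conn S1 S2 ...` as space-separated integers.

Op 1: conn=24 S1=43 S2=24 S3=43 blocked=[]
Op 2: conn=24 S1=68 S2=24 S3=43 blocked=[]
Op 3: conn=16 S1=68 S2=24 S3=35 blocked=[]
Op 4: conn=33 S1=68 S2=24 S3=35 blocked=[]
Op 5: conn=26 S1=61 S2=24 S3=35 blocked=[]
Op 6: conn=9 S1=61 S2=24 S3=18 blocked=[]
Op 7: conn=27 S1=61 S2=24 S3=18 blocked=[]
Op 8: conn=21 S1=61 S2=18 S3=18 blocked=[]
Op 9: conn=7 S1=61 S2=18 S3=4 blocked=[]
Op 10: conn=-9 S1=45 S2=18 S3=4 blocked=[1, 2, 3]
Op 11: conn=-9 S1=63 S2=18 S3=4 blocked=[1, 2, 3]
Op 12: conn=-9 S1=87 S2=18 S3=4 blocked=[1, 2, 3]
Op 13: conn=-26 S1=87 S2=1 S3=4 blocked=[1, 2, 3]
Op 14: conn=-36 S1=87 S2=1 S3=-6 blocked=[1, 2, 3]

Answer: -36 87 1 -6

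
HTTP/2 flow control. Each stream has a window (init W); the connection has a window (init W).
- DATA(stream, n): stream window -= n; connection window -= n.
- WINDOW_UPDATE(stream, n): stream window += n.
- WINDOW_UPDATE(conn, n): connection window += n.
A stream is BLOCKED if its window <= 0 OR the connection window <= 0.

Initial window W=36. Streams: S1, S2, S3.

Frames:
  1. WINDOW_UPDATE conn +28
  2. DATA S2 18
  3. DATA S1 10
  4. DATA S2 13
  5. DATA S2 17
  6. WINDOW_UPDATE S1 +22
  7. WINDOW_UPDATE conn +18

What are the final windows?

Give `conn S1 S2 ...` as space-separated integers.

Answer: 24 48 -12 36

Derivation:
Op 1: conn=64 S1=36 S2=36 S3=36 blocked=[]
Op 2: conn=46 S1=36 S2=18 S3=36 blocked=[]
Op 3: conn=36 S1=26 S2=18 S3=36 blocked=[]
Op 4: conn=23 S1=26 S2=5 S3=36 blocked=[]
Op 5: conn=6 S1=26 S2=-12 S3=36 blocked=[2]
Op 6: conn=6 S1=48 S2=-12 S3=36 blocked=[2]
Op 7: conn=24 S1=48 S2=-12 S3=36 blocked=[2]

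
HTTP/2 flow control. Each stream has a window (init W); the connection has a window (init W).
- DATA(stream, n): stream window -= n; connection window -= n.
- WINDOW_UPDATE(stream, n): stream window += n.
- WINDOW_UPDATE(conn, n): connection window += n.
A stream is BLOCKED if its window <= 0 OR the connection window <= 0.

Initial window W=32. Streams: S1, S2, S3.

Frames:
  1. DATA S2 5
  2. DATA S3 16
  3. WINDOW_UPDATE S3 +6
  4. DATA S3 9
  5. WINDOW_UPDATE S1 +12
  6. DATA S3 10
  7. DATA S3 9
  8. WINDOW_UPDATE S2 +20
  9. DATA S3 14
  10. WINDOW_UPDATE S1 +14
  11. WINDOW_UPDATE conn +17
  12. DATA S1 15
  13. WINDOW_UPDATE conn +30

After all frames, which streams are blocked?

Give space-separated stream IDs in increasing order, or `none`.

Answer: S3

Derivation:
Op 1: conn=27 S1=32 S2=27 S3=32 blocked=[]
Op 2: conn=11 S1=32 S2=27 S3=16 blocked=[]
Op 3: conn=11 S1=32 S2=27 S3=22 blocked=[]
Op 4: conn=2 S1=32 S2=27 S3=13 blocked=[]
Op 5: conn=2 S1=44 S2=27 S3=13 blocked=[]
Op 6: conn=-8 S1=44 S2=27 S3=3 blocked=[1, 2, 3]
Op 7: conn=-17 S1=44 S2=27 S3=-6 blocked=[1, 2, 3]
Op 8: conn=-17 S1=44 S2=47 S3=-6 blocked=[1, 2, 3]
Op 9: conn=-31 S1=44 S2=47 S3=-20 blocked=[1, 2, 3]
Op 10: conn=-31 S1=58 S2=47 S3=-20 blocked=[1, 2, 3]
Op 11: conn=-14 S1=58 S2=47 S3=-20 blocked=[1, 2, 3]
Op 12: conn=-29 S1=43 S2=47 S3=-20 blocked=[1, 2, 3]
Op 13: conn=1 S1=43 S2=47 S3=-20 blocked=[3]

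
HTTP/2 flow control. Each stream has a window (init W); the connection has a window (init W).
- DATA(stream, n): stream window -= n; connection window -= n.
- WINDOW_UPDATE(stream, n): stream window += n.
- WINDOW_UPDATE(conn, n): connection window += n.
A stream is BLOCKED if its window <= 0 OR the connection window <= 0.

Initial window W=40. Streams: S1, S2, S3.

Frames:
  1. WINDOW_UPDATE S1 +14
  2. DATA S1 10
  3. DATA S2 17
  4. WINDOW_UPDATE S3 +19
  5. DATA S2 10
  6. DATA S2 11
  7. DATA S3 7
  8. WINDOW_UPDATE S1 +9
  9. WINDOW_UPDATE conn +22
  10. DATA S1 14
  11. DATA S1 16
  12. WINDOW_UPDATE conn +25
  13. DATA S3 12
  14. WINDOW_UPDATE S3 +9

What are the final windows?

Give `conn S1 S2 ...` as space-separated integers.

Op 1: conn=40 S1=54 S2=40 S3=40 blocked=[]
Op 2: conn=30 S1=44 S2=40 S3=40 blocked=[]
Op 3: conn=13 S1=44 S2=23 S3=40 blocked=[]
Op 4: conn=13 S1=44 S2=23 S3=59 blocked=[]
Op 5: conn=3 S1=44 S2=13 S3=59 blocked=[]
Op 6: conn=-8 S1=44 S2=2 S3=59 blocked=[1, 2, 3]
Op 7: conn=-15 S1=44 S2=2 S3=52 blocked=[1, 2, 3]
Op 8: conn=-15 S1=53 S2=2 S3=52 blocked=[1, 2, 3]
Op 9: conn=7 S1=53 S2=2 S3=52 blocked=[]
Op 10: conn=-7 S1=39 S2=2 S3=52 blocked=[1, 2, 3]
Op 11: conn=-23 S1=23 S2=2 S3=52 blocked=[1, 2, 3]
Op 12: conn=2 S1=23 S2=2 S3=52 blocked=[]
Op 13: conn=-10 S1=23 S2=2 S3=40 blocked=[1, 2, 3]
Op 14: conn=-10 S1=23 S2=2 S3=49 blocked=[1, 2, 3]

Answer: -10 23 2 49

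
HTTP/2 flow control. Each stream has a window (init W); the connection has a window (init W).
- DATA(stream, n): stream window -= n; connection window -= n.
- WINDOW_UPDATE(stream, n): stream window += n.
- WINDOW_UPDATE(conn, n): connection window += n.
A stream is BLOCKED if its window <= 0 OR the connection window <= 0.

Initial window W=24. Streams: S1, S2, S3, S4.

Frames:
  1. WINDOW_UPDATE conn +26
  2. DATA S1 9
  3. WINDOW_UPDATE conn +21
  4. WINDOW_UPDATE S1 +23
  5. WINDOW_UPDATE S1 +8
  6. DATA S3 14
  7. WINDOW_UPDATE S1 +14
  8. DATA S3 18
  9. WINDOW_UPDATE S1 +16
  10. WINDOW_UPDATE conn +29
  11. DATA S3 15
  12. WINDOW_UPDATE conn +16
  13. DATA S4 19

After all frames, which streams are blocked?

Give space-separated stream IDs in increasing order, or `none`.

Answer: S3

Derivation:
Op 1: conn=50 S1=24 S2=24 S3=24 S4=24 blocked=[]
Op 2: conn=41 S1=15 S2=24 S3=24 S4=24 blocked=[]
Op 3: conn=62 S1=15 S2=24 S3=24 S4=24 blocked=[]
Op 4: conn=62 S1=38 S2=24 S3=24 S4=24 blocked=[]
Op 5: conn=62 S1=46 S2=24 S3=24 S4=24 blocked=[]
Op 6: conn=48 S1=46 S2=24 S3=10 S4=24 blocked=[]
Op 7: conn=48 S1=60 S2=24 S3=10 S4=24 blocked=[]
Op 8: conn=30 S1=60 S2=24 S3=-8 S4=24 blocked=[3]
Op 9: conn=30 S1=76 S2=24 S3=-8 S4=24 blocked=[3]
Op 10: conn=59 S1=76 S2=24 S3=-8 S4=24 blocked=[3]
Op 11: conn=44 S1=76 S2=24 S3=-23 S4=24 blocked=[3]
Op 12: conn=60 S1=76 S2=24 S3=-23 S4=24 blocked=[3]
Op 13: conn=41 S1=76 S2=24 S3=-23 S4=5 blocked=[3]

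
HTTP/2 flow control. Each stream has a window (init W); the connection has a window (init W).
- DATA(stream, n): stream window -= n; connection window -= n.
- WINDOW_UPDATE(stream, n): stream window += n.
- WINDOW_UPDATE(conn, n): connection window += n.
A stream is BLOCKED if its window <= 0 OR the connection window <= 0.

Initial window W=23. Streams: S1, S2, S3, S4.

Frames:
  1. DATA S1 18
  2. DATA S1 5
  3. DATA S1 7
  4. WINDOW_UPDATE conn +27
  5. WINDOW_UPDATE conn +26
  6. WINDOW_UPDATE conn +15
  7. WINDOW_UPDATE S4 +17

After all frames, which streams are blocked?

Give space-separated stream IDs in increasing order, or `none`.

Answer: S1

Derivation:
Op 1: conn=5 S1=5 S2=23 S3=23 S4=23 blocked=[]
Op 2: conn=0 S1=0 S2=23 S3=23 S4=23 blocked=[1, 2, 3, 4]
Op 3: conn=-7 S1=-7 S2=23 S3=23 S4=23 blocked=[1, 2, 3, 4]
Op 4: conn=20 S1=-7 S2=23 S3=23 S4=23 blocked=[1]
Op 5: conn=46 S1=-7 S2=23 S3=23 S4=23 blocked=[1]
Op 6: conn=61 S1=-7 S2=23 S3=23 S4=23 blocked=[1]
Op 7: conn=61 S1=-7 S2=23 S3=23 S4=40 blocked=[1]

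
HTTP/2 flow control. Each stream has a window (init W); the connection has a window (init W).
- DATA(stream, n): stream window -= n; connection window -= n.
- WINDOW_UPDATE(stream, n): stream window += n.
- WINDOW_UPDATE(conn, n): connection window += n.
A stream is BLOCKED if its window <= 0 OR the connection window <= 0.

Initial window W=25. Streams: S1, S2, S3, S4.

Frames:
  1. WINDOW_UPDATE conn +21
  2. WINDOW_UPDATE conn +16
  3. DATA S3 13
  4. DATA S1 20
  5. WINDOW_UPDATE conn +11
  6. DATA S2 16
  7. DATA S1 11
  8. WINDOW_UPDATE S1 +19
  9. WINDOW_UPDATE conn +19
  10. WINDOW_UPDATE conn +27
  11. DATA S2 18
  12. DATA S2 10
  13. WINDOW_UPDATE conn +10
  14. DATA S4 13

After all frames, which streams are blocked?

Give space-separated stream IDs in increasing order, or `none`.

Answer: S2

Derivation:
Op 1: conn=46 S1=25 S2=25 S3=25 S4=25 blocked=[]
Op 2: conn=62 S1=25 S2=25 S3=25 S4=25 blocked=[]
Op 3: conn=49 S1=25 S2=25 S3=12 S4=25 blocked=[]
Op 4: conn=29 S1=5 S2=25 S3=12 S4=25 blocked=[]
Op 5: conn=40 S1=5 S2=25 S3=12 S4=25 blocked=[]
Op 6: conn=24 S1=5 S2=9 S3=12 S4=25 blocked=[]
Op 7: conn=13 S1=-6 S2=9 S3=12 S4=25 blocked=[1]
Op 8: conn=13 S1=13 S2=9 S3=12 S4=25 blocked=[]
Op 9: conn=32 S1=13 S2=9 S3=12 S4=25 blocked=[]
Op 10: conn=59 S1=13 S2=9 S3=12 S4=25 blocked=[]
Op 11: conn=41 S1=13 S2=-9 S3=12 S4=25 blocked=[2]
Op 12: conn=31 S1=13 S2=-19 S3=12 S4=25 blocked=[2]
Op 13: conn=41 S1=13 S2=-19 S3=12 S4=25 blocked=[2]
Op 14: conn=28 S1=13 S2=-19 S3=12 S4=12 blocked=[2]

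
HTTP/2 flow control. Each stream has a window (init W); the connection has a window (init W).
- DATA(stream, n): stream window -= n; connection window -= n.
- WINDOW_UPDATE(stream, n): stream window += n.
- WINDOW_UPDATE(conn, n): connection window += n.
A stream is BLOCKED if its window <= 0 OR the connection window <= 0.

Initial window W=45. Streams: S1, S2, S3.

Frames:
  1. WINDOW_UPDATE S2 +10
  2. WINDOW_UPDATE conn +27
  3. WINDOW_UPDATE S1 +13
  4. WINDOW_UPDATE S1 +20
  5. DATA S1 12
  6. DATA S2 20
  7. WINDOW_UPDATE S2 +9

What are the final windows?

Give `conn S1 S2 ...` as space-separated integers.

Answer: 40 66 44 45

Derivation:
Op 1: conn=45 S1=45 S2=55 S3=45 blocked=[]
Op 2: conn=72 S1=45 S2=55 S3=45 blocked=[]
Op 3: conn=72 S1=58 S2=55 S3=45 blocked=[]
Op 4: conn=72 S1=78 S2=55 S3=45 blocked=[]
Op 5: conn=60 S1=66 S2=55 S3=45 blocked=[]
Op 6: conn=40 S1=66 S2=35 S3=45 blocked=[]
Op 7: conn=40 S1=66 S2=44 S3=45 blocked=[]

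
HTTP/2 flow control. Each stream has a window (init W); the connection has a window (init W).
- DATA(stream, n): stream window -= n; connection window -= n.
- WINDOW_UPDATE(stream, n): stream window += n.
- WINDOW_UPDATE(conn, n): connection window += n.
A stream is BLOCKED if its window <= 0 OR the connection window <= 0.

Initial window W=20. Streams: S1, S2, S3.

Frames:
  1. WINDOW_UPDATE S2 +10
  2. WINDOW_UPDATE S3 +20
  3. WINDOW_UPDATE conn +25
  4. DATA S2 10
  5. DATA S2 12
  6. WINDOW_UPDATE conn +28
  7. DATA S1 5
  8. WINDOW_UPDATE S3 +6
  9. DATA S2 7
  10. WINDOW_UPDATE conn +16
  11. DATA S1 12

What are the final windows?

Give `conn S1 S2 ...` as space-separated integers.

Answer: 43 3 1 46

Derivation:
Op 1: conn=20 S1=20 S2=30 S3=20 blocked=[]
Op 2: conn=20 S1=20 S2=30 S3=40 blocked=[]
Op 3: conn=45 S1=20 S2=30 S3=40 blocked=[]
Op 4: conn=35 S1=20 S2=20 S3=40 blocked=[]
Op 5: conn=23 S1=20 S2=8 S3=40 blocked=[]
Op 6: conn=51 S1=20 S2=8 S3=40 blocked=[]
Op 7: conn=46 S1=15 S2=8 S3=40 blocked=[]
Op 8: conn=46 S1=15 S2=8 S3=46 blocked=[]
Op 9: conn=39 S1=15 S2=1 S3=46 blocked=[]
Op 10: conn=55 S1=15 S2=1 S3=46 blocked=[]
Op 11: conn=43 S1=3 S2=1 S3=46 blocked=[]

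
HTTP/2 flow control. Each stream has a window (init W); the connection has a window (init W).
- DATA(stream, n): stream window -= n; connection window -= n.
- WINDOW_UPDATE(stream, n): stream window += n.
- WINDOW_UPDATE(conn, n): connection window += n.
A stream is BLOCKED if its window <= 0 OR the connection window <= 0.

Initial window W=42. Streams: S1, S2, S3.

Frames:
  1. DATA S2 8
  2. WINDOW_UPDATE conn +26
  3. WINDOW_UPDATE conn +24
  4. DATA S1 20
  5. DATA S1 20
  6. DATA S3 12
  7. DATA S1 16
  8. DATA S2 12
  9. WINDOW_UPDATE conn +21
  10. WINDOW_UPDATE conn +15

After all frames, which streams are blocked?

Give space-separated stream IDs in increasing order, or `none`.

Answer: S1

Derivation:
Op 1: conn=34 S1=42 S2=34 S3=42 blocked=[]
Op 2: conn=60 S1=42 S2=34 S3=42 blocked=[]
Op 3: conn=84 S1=42 S2=34 S3=42 blocked=[]
Op 4: conn=64 S1=22 S2=34 S3=42 blocked=[]
Op 5: conn=44 S1=2 S2=34 S3=42 blocked=[]
Op 6: conn=32 S1=2 S2=34 S3=30 blocked=[]
Op 7: conn=16 S1=-14 S2=34 S3=30 blocked=[1]
Op 8: conn=4 S1=-14 S2=22 S3=30 blocked=[1]
Op 9: conn=25 S1=-14 S2=22 S3=30 blocked=[1]
Op 10: conn=40 S1=-14 S2=22 S3=30 blocked=[1]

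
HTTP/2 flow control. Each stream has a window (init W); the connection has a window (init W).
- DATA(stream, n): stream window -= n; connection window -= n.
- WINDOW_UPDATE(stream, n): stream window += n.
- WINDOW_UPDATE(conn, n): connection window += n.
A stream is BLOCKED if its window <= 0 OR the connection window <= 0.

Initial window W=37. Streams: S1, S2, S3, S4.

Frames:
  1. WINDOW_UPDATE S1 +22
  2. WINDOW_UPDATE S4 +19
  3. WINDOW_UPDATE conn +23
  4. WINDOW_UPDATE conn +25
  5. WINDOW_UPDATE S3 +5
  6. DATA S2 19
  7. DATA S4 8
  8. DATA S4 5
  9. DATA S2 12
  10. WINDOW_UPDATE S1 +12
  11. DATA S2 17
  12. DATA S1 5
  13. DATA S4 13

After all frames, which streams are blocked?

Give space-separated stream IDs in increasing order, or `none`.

Answer: S2

Derivation:
Op 1: conn=37 S1=59 S2=37 S3=37 S4=37 blocked=[]
Op 2: conn=37 S1=59 S2=37 S3=37 S4=56 blocked=[]
Op 3: conn=60 S1=59 S2=37 S3=37 S4=56 blocked=[]
Op 4: conn=85 S1=59 S2=37 S3=37 S4=56 blocked=[]
Op 5: conn=85 S1=59 S2=37 S3=42 S4=56 blocked=[]
Op 6: conn=66 S1=59 S2=18 S3=42 S4=56 blocked=[]
Op 7: conn=58 S1=59 S2=18 S3=42 S4=48 blocked=[]
Op 8: conn=53 S1=59 S2=18 S3=42 S4=43 blocked=[]
Op 9: conn=41 S1=59 S2=6 S3=42 S4=43 blocked=[]
Op 10: conn=41 S1=71 S2=6 S3=42 S4=43 blocked=[]
Op 11: conn=24 S1=71 S2=-11 S3=42 S4=43 blocked=[2]
Op 12: conn=19 S1=66 S2=-11 S3=42 S4=43 blocked=[2]
Op 13: conn=6 S1=66 S2=-11 S3=42 S4=30 blocked=[2]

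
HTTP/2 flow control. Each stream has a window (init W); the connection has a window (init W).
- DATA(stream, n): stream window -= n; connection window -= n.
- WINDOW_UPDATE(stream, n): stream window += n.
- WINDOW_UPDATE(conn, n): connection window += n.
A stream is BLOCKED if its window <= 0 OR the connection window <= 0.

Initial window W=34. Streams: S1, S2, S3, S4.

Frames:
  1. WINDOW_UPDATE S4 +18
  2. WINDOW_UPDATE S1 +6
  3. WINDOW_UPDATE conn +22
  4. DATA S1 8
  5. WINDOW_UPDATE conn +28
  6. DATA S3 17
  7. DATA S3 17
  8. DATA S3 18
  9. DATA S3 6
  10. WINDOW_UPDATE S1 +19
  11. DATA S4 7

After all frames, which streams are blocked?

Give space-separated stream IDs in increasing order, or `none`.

Answer: S3

Derivation:
Op 1: conn=34 S1=34 S2=34 S3=34 S4=52 blocked=[]
Op 2: conn=34 S1=40 S2=34 S3=34 S4=52 blocked=[]
Op 3: conn=56 S1=40 S2=34 S3=34 S4=52 blocked=[]
Op 4: conn=48 S1=32 S2=34 S3=34 S4=52 blocked=[]
Op 5: conn=76 S1=32 S2=34 S3=34 S4=52 blocked=[]
Op 6: conn=59 S1=32 S2=34 S3=17 S4=52 blocked=[]
Op 7: conn=42 S1=32 S2=34 S3=0 S4=52 blocked=[3]
Op 8: conn=24 S1=32 S2=34 S3=-18 S4=52 blocked=[3]
Op 9: conn=18 S1=32 S2=34 S3=-24 S4=52 blocked=[3]
Op 10: conn=18 S1=51 S2=34 S3=-24 S4=52 blocked=[3]
Op 11: conn=11 S1=51 S2=34 S3=-24 S4=45 blocked=[3]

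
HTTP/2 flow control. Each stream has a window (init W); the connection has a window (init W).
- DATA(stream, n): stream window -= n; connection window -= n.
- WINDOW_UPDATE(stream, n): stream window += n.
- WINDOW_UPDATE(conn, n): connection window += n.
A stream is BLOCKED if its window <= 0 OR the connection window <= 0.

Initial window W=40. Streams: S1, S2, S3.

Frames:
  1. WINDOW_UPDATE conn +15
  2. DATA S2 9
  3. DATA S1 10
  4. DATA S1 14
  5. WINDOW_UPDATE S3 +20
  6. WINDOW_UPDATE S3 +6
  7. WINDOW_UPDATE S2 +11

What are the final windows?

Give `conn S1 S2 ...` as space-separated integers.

Op 1: conn=55 S1=40 S2=40 S3=40 blocked=[]
Op 2: conn=46 S1=40 S2=31 S3=40 blocked=[]
Op 3: conn=36 S1=30 S2=31 S3=40 blocked=[]
Op 4: conn=22 S1=16 S2=31 S3=40 blocked=[]
Op 5: conn=22 S1=16 S2=31 S3=60 blocked=[]
Op 6: conn=22 S1=16 S2=31 S3=66 blocked=[]
Op 7: conn=22 S1=16 S2=42 S3=66 blocked=[]

Answer: 22 16 42 66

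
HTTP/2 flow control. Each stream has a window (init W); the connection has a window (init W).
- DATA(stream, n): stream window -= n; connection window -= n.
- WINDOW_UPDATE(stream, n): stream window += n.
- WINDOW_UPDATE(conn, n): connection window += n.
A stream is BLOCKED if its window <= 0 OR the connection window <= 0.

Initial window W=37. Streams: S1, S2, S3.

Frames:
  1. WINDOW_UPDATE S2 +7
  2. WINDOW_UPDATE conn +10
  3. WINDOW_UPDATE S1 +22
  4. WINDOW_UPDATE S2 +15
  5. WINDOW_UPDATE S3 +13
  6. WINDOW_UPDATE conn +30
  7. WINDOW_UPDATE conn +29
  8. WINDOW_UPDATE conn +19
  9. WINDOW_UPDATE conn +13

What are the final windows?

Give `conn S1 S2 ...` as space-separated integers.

Op 1: conn=37 S1=37 S2=44 S3=37 blocked=[]
Op 2: conn=47 S1=37 S2=44 S3=37 blocked=[]
Op 3: conn=47 S1=59 S2=44 S3=37 blocked=[]
Op 4: conn=47 S1=59 S2=59 S3=37 blocked=[]
Op 5: conn=47 S1=59 S2=59 S3=50 blocked=[]
Op 6: conn=77 S1=59 S2=59 S3=50 blocked=[]
Op 7: conn=106 S1=59 S2=59 S3=50 blocked=[]
Op 8: conn=125 S1=59 S2=59 S3=50 blocked=[]
Op 9: conn=138 S1=59 S2=59 S3=50 blocked=[]

Answer: 138 59 59 50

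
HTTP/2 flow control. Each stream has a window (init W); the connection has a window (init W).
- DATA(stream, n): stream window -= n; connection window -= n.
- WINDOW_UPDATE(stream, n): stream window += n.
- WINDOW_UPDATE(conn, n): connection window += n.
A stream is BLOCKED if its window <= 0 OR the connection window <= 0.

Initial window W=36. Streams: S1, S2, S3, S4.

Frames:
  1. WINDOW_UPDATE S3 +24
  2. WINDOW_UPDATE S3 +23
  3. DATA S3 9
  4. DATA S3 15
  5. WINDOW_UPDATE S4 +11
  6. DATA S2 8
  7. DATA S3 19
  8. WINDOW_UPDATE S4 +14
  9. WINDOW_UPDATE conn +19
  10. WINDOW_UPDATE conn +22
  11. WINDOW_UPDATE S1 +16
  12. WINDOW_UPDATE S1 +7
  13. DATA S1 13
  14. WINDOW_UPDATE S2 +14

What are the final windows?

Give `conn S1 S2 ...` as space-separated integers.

Op 1: conn=36 S1=36 S2=36 S3=60 S4=36 blocked=[]
Op 2: conn=36 S1=36 S2=36 S3=83 S4=36 blocked=[]
Op 3: conn=27 S1=36 S2=36 S3=74 S4=36 blocked=[]
Op 4: conn=12 S1=36 S2=36 S3=59 S4=36 blocked=[]
Op 5: conn=12 S1=36 S2=36 S3=59 S4=47 blocked=[]
Op 6: conn=4 S1=36 S2=28 S3=59 S4=47 blocked=[]
Op 7: conn=-15 S1=36 S2=28 S3=40 S4=47 blocked=[1, 2, 3, 4]
Op 8: conn=-15 S1=36 S2=28 S3=40 S4=61 blocked=[1, 2, 3, 4]
Op 9: conn=4 S1=36 S2=28 S3=40 S4=61 blocked=[]
Op 10: conn=26 S1=36 S2=28 S3=40 S4=61 blocked=[]
Op 11: conn=26 S1=52 S2=28 S3=40 S4=61 blocked=[]
Op 12: conn=26 S1=59 S2=28 S3=40 S4=61 blocked=[]
Op 13: conn=13 S1=46 S2=28 S3=40 S4=61 blocked=[]
Op 14: conn=13 S1=46 S2=42 S3=40 S4=61 blocked=[]

Answer: 13 46 42 40 61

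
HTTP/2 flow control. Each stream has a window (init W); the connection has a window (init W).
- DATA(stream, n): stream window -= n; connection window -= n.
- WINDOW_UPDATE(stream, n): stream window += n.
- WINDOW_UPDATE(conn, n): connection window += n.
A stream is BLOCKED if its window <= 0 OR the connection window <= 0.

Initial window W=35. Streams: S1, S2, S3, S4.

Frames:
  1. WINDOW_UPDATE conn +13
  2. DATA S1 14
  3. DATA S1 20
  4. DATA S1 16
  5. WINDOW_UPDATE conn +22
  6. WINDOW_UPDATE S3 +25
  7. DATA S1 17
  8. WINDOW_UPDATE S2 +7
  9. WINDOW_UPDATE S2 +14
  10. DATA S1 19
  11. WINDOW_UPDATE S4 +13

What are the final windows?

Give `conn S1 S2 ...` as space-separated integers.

Answer: -16 -51 56 60 48

Derivation:
Op 1: conn=48 S1=35 S2=35 S3=35 S4=35 blocked=[]
Op 2: conn=34 S1=21 S2=35 S3=35 S4=35 blocked=[]
Op 3: conn=14 S1=1 S2=35 S3=35 S4=35 blocked=[]
Op 4: conn=-2 S1=-15 S2=35 S3=35 S4=35 blocked=[1, 2, 3, 4]
Op 5: conn=20 S1=-15 S2=35 S3=35 S4=35 blocked=[1]
Op 6: conn=20 S1=-15 S2=35 S3=60 S4=35 blocked=[1]
Op 7: conn=3 S1=-32 S2=35 S3=60 S4=35 blocked=[1]
Op 8: conn=3 S1=-32 S2=42 S3=60 S4=35 blocked=[1]
Op 9: conn=3 S1=-32 S2=56 S3=60 S4=35 blocked=[1]
Op 10: conn=-16 S1=-51 S2=56 S3=60 S4=35 blocked=[1, 2, 3, 4]
Op 11: conn=-16 S1=-51 S2=56 S3=60 S4=48 blocked=[1, 2, 3, 4]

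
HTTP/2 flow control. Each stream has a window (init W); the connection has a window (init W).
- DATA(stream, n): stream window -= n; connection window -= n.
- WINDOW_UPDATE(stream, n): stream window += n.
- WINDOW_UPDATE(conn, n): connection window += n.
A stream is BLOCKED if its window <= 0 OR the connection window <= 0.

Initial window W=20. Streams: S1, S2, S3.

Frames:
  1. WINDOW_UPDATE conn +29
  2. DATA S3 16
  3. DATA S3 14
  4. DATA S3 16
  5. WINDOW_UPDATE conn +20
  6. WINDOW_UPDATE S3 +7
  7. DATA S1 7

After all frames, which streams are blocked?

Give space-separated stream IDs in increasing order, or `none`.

Op 1: conn=49 S1=20 S2=20 S3=20 blocked=[]
Op 2: conn=33 S1=20 S2=20 S3=4 blocked=[]
Op 3: conn=19 S1=20 S2=20 S3=-10 blocked=[3]
Op 4: conn=3 S1=20 S2=20 S3=-26 blocked=[3]
Op 5: conn=23 S1=20 S2=20 S3=-26 blocked=[3]
Op 6: conn=23 S1=20 S2=20 S3=-19 blocked=[3]
Op 7: conn=16 S1=13 S2=20 S3=-19 blocked=[3]

Answer: S3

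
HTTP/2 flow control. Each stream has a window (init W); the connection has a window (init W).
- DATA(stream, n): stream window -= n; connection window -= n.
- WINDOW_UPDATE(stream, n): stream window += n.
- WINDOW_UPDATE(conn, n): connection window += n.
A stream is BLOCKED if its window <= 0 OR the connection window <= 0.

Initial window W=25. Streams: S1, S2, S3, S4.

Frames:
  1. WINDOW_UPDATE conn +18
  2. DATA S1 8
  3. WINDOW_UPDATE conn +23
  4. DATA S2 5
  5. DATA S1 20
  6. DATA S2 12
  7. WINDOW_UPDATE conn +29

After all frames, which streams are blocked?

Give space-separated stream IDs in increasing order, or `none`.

Op 1: conn=43 S1=25 S2=25 S3=25 S4=25 blocked=[]
Op 2: conn=35 S1=17 S2=25 S3=25 S4=25 blocked=[]
Op 3: conn=58 S1=17 S2=25 S3=25 S4=25 blocked=[]
Op 4: conn=53 S1=17 S2=20 S3=25 S4=25 blocked=[]
Op 5: conn=33 S1=-3 S2=20 S3=25 S4=25 blocked=[1]
Op 6: conn=21 S1=-3 S2=8 S3=25 S4=25 blocked=[1]
Op 7: conn=50 S1=-3 S2=8 S3=25 S4=25 blocked=[1]

Answer: S1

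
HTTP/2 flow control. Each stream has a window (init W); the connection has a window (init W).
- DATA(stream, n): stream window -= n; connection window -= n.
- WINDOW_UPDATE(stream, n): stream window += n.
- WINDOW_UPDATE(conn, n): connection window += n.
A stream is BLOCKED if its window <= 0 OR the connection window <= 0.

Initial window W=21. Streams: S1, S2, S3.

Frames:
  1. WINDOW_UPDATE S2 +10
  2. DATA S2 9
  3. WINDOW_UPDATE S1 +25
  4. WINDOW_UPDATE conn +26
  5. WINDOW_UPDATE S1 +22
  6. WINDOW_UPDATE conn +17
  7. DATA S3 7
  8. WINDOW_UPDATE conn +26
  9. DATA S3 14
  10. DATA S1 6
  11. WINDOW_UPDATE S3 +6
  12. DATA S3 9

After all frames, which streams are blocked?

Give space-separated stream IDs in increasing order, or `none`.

Answer: S3

Derivation:
Op 1: conn=21 S1=21 S2=31 S3=21 blocked=[]
Op 2: conn=12 S1=21 S2=22 S3=21 blocked=[]
Op 3: conn=12 S1=46 S2=22 S3=21 blocked=[]
Op 4: conn=38 S1=46 S2=22 S3=21 blocked=[]
Op 5: conn=38 S1=68 S2=22 S3=21 blocked=[]
Op 6: conn=55 S1=68 S2=22 S3=21 blocked=[]
Op 7: conn=48 S1=68 S2=22 S3=14 blocked=[]
Op 8: conn=74 S1=68 S2=22 S3=14 blocked=[]
Op 9: conn=60 S1=68 S2=22 S3=0 blocked=[3]
Op 10: conn=54 S1=62 S2=22 S3=0 blocked=[3]
Op 11: conn=54 S1=62 S2=22 S3=6 blocked=[]
Op 12: conn=45 S1=62 S2=22 S3=-3 blocked=[3]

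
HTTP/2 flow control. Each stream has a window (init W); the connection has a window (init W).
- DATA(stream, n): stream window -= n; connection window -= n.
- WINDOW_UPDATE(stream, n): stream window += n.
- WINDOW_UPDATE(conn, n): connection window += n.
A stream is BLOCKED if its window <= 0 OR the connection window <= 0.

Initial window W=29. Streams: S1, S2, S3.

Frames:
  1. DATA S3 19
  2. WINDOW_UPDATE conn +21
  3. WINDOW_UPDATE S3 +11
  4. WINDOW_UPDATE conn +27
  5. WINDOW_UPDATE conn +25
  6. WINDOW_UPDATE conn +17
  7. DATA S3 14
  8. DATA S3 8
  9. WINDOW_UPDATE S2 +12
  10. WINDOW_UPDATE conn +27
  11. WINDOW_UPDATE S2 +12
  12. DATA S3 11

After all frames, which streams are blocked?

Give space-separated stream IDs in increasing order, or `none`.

Op 1: conn=10 S1=29 S2=29 S3=10 blocked=[]
Op 2: conn=31 S1=29 S2=29 S3=10 blocked=[]
Op 3: conn=31 S1=29 S2=29 S3=21 blocked=[]
Op 4: conn=58 S1=29 S2=29 S3=21 blocked=[]
Op 5: conn=83 S1=29 S2=29 S3=21 blocked=[]
Op 6: conn=100 S1=29 S2=29 S3=21 blocked=[]
Op 7: conn=86 S1=29 S2=29 S3=7 blocked=[]
Op 8: conn=78 S1=29 S2=29 S3=-1 blocked=[3]
Op 9: conn=78 S1=29 S2=41 S3=-1 blocked=[3]
Op 10: conn=105 S1=29 S2=41 S3=-1 blocked=[3]
Op 11: conn=105 S1=29 S2=53 S3=-1 blocked=[3]
Op 12: conn=94 S1=29 S2=53 S3=-12 blocked=[3]

Answer: S3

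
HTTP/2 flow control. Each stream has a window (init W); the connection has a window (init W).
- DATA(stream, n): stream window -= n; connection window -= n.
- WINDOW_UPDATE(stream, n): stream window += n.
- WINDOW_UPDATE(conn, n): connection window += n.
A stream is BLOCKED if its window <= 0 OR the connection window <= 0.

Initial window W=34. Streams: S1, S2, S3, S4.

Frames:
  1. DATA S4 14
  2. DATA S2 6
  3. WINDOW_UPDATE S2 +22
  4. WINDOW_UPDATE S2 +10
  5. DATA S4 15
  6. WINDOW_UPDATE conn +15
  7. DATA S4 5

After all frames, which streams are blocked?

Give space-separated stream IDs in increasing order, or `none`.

Answer: S4

Derivation:
Op 1: conn=20 S1=34 S2=34 S3=34 S4=20 blocked=[]
Op 2: conn=14 S1=34 S2=28 S3=34 S4=20 blocked=[]
Op 3: conn=14 S1=34 S2=50 S3=34 S4=20 blocked=[]
Op 4: conn=14 S1=34 S2=60 S3=34 S4=20 blocked=[]
Op 5: conn=-1 S1=34 S2=60 S3=34 S4=5 blocked=[1, 2, 3, 4]
Op 6: conn=14 S1=34 S2=60 S3=34 S4=5 blocked=[]
Op 7: conn=9 S1=34 S2=60 S3=34 S4=0 blocked=[4]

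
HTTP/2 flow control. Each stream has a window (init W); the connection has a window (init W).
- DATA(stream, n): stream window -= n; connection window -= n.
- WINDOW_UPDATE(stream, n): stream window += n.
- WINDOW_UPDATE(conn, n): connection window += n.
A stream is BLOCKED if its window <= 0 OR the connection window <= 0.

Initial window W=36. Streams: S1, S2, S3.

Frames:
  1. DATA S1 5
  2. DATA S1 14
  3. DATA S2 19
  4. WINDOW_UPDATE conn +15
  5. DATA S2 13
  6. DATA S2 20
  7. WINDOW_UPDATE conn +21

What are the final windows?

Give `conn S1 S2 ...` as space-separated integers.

Answer: 1 17 -16 36

Derivation:
Op 1: conn=31 S1=31 S2=36 S3=36 blocked=[]
Op 2: conn=17 S1=17 S2=36 S3=36 blocked=[]
Op 3: conn=-2 S1=17 S2=17 S3=36 blocked=[1, 2, 3]
Op 4: conn=13 S1=17 S2=17 S3=36 blocked=[]
Op 5: conn=0 S1=17 S2=4 S3=36 blocked=[1, 2, 3]
Op 6: conn=-20 S1=17 S2=-16 S3=36 blocked=[1, 2, 3]
Op 7: conn=1 S1=17 S2=-16 S3=36 blocked=[2]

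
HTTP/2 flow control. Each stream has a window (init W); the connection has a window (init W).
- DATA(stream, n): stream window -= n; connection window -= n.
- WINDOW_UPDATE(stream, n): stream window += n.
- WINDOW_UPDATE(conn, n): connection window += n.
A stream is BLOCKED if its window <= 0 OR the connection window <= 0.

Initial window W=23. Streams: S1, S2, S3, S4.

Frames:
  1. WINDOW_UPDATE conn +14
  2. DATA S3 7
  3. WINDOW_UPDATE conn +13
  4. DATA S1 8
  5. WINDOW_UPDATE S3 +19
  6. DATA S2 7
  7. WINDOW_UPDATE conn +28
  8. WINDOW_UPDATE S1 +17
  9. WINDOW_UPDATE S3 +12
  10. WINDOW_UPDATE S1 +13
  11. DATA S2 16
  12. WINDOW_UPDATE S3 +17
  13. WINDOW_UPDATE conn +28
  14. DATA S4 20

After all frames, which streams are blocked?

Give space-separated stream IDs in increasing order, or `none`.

Op 1: conn=37 S1=23 S2=23 S3=23 S4=23 blocked=[]
Op 2: conn=30 S1=23 S2=23 S3=16 S4=23 blocked=[]
Op 3: conn=43 S1=23 S2=23 S3=16 S4=23 blocked=[]
Op 4: conn=35 S1=15 S2=23 S3=16 S4=23 blocked=[]
Op 5: conn=35 S1=15 S2=23 S3=35 S4=23 blocked=[]
Op 6: conn=28 S1=15 S2=16 S3=35 S4=23 blocked=[]
Op 7: conn=56 S1=15 S2=16 S3=35 S4=23 blocked=[]
Op 8: conn=56 S1=32 S2=16 S3=35 S4=23 blocked=[]
Op 9: conn=56 S1=32 S2=16 S3=47 S4=23 blocked=[]
Op 10: conn=56 S1=45 S2=16 S3=47 S4=23 blocked=[]
Op 11: conn=40 S1=45 S2=0 S3=47 S4=23 blocked=[2]
Op 12: conn=40 S1=45 S2=0 S3=64 S4=23 blocked=[2]
Op 13: conn=68 S1=45 S2=0 S3=64 S4=23 blocked=[2]
Op 14: conn=48 S1=45 S2=0 S3=64 S4=3 blocked=[2]

Answer: S2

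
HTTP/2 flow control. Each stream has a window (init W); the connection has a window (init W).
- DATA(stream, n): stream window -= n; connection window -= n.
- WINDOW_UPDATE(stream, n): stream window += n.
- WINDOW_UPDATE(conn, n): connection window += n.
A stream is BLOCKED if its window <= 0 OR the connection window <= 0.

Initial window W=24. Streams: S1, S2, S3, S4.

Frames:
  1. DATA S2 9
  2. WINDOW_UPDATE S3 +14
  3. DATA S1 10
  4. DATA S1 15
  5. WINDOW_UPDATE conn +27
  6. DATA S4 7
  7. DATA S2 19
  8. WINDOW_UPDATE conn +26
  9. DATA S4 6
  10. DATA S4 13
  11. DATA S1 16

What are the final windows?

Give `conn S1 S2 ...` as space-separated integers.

Answer: -18 -17 -4 38 -2

Derivation:
Op 1: conn=15 S1=24 S2=15 S3=24 S4=24 blocked=[]
Op 2: conn=15 S1=24 S2=15 S3=38 S4=24 blocked=[]
Op 3: conn=5 S1=14 S2=15 S3=38 S4=24 blocked=[]
Op 4: conn=-10 S1=-1 S2=15 S3=38 S4=24 blocked=[1, 2, 3, 4]
Op 5: conn=17 S1=-1 S2=15 S3=38 S4=24 blocked=[1]
Op 6: conn=10 S1=-1 S2=15 S3=38 S4=17 blocked=[1]
Op 7: conn=-9 S1=-1 S2=-4 S3=38 S4=17 blocked=[1, 2, 3, 4]
Op 8: conn=17 S1=-1 S2=-4 S3=38 S4=17 blocked=[1, 2]
Op 9: conn=11 S1=-1 S2=-4 S3=38 S4=11 blocked=[1, 2]
Op 10: conn=-2 S1=-1 S2=-4 S3=38 S4=-2 blocked=[1, 2, 3, 4]
Op 11: conn=-18 S1=-17 S2=-4 S3=38 S4=-2 blocked=[1, 2, 3, 4]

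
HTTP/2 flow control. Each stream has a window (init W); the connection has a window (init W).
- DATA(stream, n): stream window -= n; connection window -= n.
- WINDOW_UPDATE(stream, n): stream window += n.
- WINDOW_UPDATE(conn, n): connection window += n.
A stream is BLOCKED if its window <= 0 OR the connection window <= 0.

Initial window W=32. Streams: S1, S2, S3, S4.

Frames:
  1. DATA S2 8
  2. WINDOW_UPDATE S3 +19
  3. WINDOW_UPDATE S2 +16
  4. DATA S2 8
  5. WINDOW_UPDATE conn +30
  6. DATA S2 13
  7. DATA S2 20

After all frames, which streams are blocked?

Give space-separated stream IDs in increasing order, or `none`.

Op 1: conn=24 S1=32 S2=24 S3=32 S4=32 blocked=[]
Op 2: conn=24 S1=32 S2=24 S3=51 S4=32 blocked=[]
Op 3: conn=24 S1=32 S2=40 S3=51 S4=32 blocked=[]
Op 4: conn=16 S1=32 S2=32 S3=51 S4=32 blocked=[]
Op 5: conn=46 S1=32 S2=32 S3=51 S4=32 blocked=[]
Op 6: conn=33 S1=32 S2=19 S3=51 S4=32 blocked=[]
Op 7: conn=13 S1=32 S2=-1 S3=51 S4=32 blocked=[2]

Answer: S2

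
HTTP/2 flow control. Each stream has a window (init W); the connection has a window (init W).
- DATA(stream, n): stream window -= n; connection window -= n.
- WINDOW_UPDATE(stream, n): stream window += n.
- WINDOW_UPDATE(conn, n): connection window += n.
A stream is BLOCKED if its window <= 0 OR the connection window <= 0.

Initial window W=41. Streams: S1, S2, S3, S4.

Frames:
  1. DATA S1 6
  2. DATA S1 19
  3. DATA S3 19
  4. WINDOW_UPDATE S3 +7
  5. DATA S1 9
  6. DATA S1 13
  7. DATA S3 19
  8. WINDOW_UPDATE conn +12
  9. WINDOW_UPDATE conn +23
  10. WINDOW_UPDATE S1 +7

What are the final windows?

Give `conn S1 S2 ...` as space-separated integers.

Op 1: conn=35 S1=35 S2=41 S3=41 S4=41 blocked=[]
Op 2: conn=16 S1=16 S2=41 S3=41 S4=41 blocked=[]
Op 3: conn=-3 S1=16 S2=41 S3=22 S4=41 blocked=[1, 2, 3, 4]
Op 4: conn=-3 S1=16 S2=41 S3=29 S4=41 blocked=[1, 2, 3, 4]
Op 5: conn=-12 S1=7 S2=41 S3=29 S4=41 blocked=[1, 2, 3, 4]
Op 6: conn=-25 S1=-6 S2=41 S3=29 S4=41 blocked=[1, 2, 3, 4]
Op 7: conn=-44 S1=-6 S2=41 S3=10 S4=41 blocked=[1, 2, 3, 4]
Op 8: conn=-32 S1=-6 S2=41 S3=10 S4=41 blocked=[1, 2, 3, 4]
Op 9: conn=-9 S1=-6 S2=41 S3=10 S4=41 blocked=[1, 2, 3, 4]
Op 10: conn=-9 S1=1 S2=41 S3=10 S4=41 blocked=[1, 2, 3, 4]

Answer: -9 1 41 10 41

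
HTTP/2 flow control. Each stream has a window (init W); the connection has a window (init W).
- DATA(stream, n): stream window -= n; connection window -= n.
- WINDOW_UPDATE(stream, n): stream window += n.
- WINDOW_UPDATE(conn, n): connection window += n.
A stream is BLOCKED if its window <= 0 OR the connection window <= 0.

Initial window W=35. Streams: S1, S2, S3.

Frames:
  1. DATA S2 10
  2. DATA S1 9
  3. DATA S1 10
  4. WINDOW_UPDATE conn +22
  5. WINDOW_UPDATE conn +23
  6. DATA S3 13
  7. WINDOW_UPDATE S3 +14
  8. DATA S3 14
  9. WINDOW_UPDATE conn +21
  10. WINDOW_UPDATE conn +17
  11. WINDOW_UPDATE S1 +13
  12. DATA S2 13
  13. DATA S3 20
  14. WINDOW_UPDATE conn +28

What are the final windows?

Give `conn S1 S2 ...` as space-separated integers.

Answer: 57 29 12 2

Derivation:
Op 1: conn=25 S1=35 S2=25 S3=35 blocked=[]
Op 2: conn=16 S1=26 S2=25 S3=35 blocked=[]
Op 3: conn=6 S1=16 S2=25 S3=35 blocked=[]
Op 4: conn=28 S1=16 S2=25 S3=35 blocked=[]
Op 5: conn=51 S1=16 S2=25 S3=35 blocked=[]
Op 6: conn=38 S1=16 S2=25 S3=22 blocked=[]
Op 7: conn=38 S1=16 S2=25 S3=36 blocked=[]
Op 8: conn=24 S1=16 S2=25 S3=22 blocked=[]
Op 9: conn=45 S1=16 S2=25 S3=22 blocked=[]
Op 10: conn=62 S1=16 S2=25 S3=22 blocked=[]
Op 11: conn=62 S1=29 S2=25 S3=22 blocked=[]
Op 12: conn=49 S1=29 S2=12 S3=22 blocked=[]
Op 13: conn=29 S1=29 S2=12 S3=2 blocked=[]
Op 14: conn=57 S1=29 S2=12 S3=2 blocked=[]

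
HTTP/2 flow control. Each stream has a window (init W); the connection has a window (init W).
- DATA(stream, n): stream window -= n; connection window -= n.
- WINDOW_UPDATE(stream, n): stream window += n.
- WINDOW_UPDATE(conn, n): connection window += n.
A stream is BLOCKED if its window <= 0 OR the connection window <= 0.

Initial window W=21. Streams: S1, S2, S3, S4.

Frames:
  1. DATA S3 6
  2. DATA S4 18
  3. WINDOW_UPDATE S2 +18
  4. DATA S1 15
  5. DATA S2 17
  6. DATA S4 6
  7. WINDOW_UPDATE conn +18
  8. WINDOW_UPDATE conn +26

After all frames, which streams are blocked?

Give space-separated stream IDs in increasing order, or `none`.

Answer: S4

Derivation:
Op 1: conn=15 S1=21 S2=21 S3=15 S4=21 blocked=[]
Op 2: conn=-3 S1=21 S2=21 S3=15 S4=3 blocked=[1, 2, 3, 4]
Op 3: conn=-3 S1=21 S2=39 S3=15 S4=3 blocked=[1, 2, 3, 4]
Op 4: conn=-18 S1=6 S2=39 S3=15 S4=3 blocked=[1, 2, 3, 4]
Op 5: conn=-35 S1=6 S2=22 S3=15 S4=3 blocked=[1, 2, 3, 4]
Op 6: conn=-41 S1=6 S2=22 S3=15 S4=-3 blocked=[1, 2, 3, 4]
Op 7: conn=-23 S1=6 S2=22 S3=15 S4=-3 blocked=[1, 2, 3, 4]
Op 8: conn=3 S1=6 S2=22 S3=15 S4=-3 blocked=[4]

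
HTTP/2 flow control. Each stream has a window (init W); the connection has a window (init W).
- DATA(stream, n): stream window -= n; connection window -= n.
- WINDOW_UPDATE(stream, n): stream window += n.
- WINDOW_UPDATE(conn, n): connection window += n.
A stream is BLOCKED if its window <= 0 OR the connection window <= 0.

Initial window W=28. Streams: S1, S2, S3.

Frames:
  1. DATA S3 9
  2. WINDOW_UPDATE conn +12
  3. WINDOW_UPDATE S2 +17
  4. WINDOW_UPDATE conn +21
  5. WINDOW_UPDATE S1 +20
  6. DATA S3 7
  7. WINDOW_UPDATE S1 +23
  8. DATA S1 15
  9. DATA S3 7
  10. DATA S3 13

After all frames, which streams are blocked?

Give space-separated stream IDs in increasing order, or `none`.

Answer: S3

Derivation:
Op 1: conn=19 S1=28 S2=28 S3=19 blocked=[]
Op 2: conn=31 S1=28 S2=28 S3=19 blocked=[]
Op 3: conn=31 S1=28 S2=45 S3=19 blocked=[]
Op 4: conn=52 S1=28 S2=45 S3=19 blocked=[]
Op 5: conn=52 S1=48 S2=45 S3=19 blocked=[]
Op 6: conn=45 S1=48 S2=45 S3=12 blocked=[]
Op 7: conn=45 S1=71 S2=45 S3=12 blocked=[]
Op 8: conn=30 S1=56 S2=45 S3=12 blocked=[]
Op 9: conn=23 S1=56 S2=45 S3=5 blocked=[]
Op 10: conn=10 S1=56 S2=45 S3=-8 blocked=[3]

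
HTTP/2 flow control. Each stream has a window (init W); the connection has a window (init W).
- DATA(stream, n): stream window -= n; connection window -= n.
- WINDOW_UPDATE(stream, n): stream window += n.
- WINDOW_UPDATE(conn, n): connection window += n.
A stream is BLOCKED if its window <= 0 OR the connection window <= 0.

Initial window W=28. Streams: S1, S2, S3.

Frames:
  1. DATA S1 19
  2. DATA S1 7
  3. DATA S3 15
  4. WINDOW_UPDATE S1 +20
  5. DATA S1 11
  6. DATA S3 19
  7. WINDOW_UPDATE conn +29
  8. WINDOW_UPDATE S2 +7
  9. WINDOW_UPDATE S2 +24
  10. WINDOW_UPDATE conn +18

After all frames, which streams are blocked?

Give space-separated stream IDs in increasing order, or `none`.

Answer: S3

Derivation:
Op 1: conn=9 S1=9 S2=28 S3=28 blocked=[]
Op 2: conn=2 S1=2 S2=28 S3=28 blocked=[]
Op 3: conn=-13 S1=2 S2=28 S3=13 blocked=[1, 2, 3]
Op 4: conn=-13 S1=22 S2=28 S3=13 blocked=[1, 2, 3]
Op 5: conn=-24 S1=11 S2=28 S3=13 blocked=[1, 2, 3]
Op 6: conn=-43 S1=11 S2=28 S3=-6 blocked=[1, 2, 3]
Op 7: conn=-14 S1=11 S2=28 S3=-6 blocked=[1, 2, 3]
Op 8: conn=-14 S1=11 S2=35 S3=-6 blocked=[1, 2, 3]
Op 9: conn=-14 S1=11 S2=59 S3=-6 blocked=[1, 2, 3]
Op 10: conn=4 S1=11 S2=59 S3=-6 blocked=[3]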